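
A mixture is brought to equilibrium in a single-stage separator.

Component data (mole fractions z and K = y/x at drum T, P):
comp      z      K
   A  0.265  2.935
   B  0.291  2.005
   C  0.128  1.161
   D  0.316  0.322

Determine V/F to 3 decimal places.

V/F = 0.700

Material balance + equilibrium reduce to Σ zᵢ(Kᵢ−1)/(1+V/F(Kᵢ−1)) = 0.
Check two-phase: ΣzᵢKᵢ = 1.612 > 1 and Σzᵢ/Kᵢ = 1.327 > 1, so g(0) = 0.612 > 0 and g(1) = -0.327 < 0.
Newton iteration, V/F⁰ = 0.5:
  V/F = 0.500: g = 0.1502, g' = -0.722 → V/F = 0.708
  V/F = 0.708: g = -0.0064, g' = -0.817 → V/F = 0.700
Converged at V/F = 0.700.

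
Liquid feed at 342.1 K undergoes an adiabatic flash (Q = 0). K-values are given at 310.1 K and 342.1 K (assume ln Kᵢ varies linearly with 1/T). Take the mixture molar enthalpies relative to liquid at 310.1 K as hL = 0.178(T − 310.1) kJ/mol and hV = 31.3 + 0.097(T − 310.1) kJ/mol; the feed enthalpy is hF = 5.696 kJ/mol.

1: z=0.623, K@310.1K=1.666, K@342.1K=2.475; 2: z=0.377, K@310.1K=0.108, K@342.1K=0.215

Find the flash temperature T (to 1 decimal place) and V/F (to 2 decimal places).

T = 312.0 K, V/F = 0.17

Adiabatic flash: solve Rachford–Rice at each trial T, then check hF = ψ·hV(T) + (1−ψ)·hL(T).
  T = 310.1 K: K = (1.666, 0.108), RR gives ψ = 0.132, H_out = 4.143 kJ/mol
  T = 342.1 K: K = (2.475, 0.215), RR gives ψ = 0.538, H_out = 21.142 kJ/mol
  T = 326.1 K: K = (2.050, 0.155), RR gives ψ = 0.378, H_out = 14.200 kJ/mol
  T = 318.1 K: K = (1.853, 0.130), RR gives ψ = 0.274, H_out = 9.827 kJ/mol
  T = 314.1 K: K = (1.758, 0.119), RR gives ψ = 0.210, H_out = 7.206 kJ/mol
  T = 312.1 K: K = (1.712, 0.113), RR gives ψ = 0.173, H_out = 5.739 kJ/mol
Linear interpolation between T = 310.1 (H_out = 4.143) and T = 312.1 (H_out = 5.739) on hF = 5.696 gives T ≈ 312.0 K, at which ψ = 0.17.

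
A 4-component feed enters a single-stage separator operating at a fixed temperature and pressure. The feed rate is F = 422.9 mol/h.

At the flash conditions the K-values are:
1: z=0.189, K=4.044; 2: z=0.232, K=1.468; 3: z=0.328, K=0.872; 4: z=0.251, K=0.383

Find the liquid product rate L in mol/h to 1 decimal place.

L = 171.8 mol/h

Material balance + equilibrium reduce to Σ zᵢ(Kᵢ−1)/(1+ψ(Kᵢ−1)) = 0.
Feasibility: ΣzᵢKᵢ = 1.487, Σzᵢ/Kᵢ = 1.236 — both > 1, two phases present.
Newton–Raphson from ψ = 0.5:
  ψ = 0.500: g = 0.0473, g' = -0.515 → ψ = 0.592
  ψ = 0.592: g = 0.0010, g' = -0.498 → ψ = 0.594
Converged at ψ = 0.594.
Then V = ψ·F = 0.5939·422.9 = 251.1 mol/h and L = F − V = 171.8 mol/h.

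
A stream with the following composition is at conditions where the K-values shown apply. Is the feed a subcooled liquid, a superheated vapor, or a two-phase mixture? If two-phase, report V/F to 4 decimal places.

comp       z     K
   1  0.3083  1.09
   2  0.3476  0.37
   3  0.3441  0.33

subcooled liquid

ΣzᵢKᵢ = 0.5782; Σzᵢ/Kᵢ = 2.2650.
Since ΣzᵢKᵢ < 1 the mixture is below its bubble point — single liquid phase.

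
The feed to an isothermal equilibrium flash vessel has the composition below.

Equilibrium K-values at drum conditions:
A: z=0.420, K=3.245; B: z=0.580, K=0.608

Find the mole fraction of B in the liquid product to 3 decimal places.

Material balance + equilibrium reduce to Σ zᵢ(Kᵢ−1)/(1+V/F(Kᵢ−1)) = 0.
Check two-phase: ΣzᵢKᵢ = 1.716 > 1 and Σzᵢ/Kᵢ = 1.083 > 1, so g(0) = 0.716 > 0 and g(1) = -0.083 < 0.
Binary case is linear: z₁(K₁−1)(1+V/F(K₂−1)) + z₂(K₂−1)(1+V/F(K₁−1)) = 0
⇒ V/F = [z₁(K₁−1)+z₂(K₂−1)] / [−(K₁−1)(K₂−1)] = 0.7155/0.8800 = 0.813
Compositions from xᵢ = zᵢ/(1+V/F(Kᵢ−1)), yᵢ = Kᵢxᵢ:
  A: x = 0.149, y = 0.482
  B: x = 0.851, y = 0.518

x_B = 0.851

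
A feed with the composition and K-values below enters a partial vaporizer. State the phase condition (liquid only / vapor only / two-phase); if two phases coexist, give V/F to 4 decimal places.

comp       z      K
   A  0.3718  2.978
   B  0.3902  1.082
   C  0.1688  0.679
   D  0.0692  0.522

vapor only

ΣzᵢKᵢ = 1.6802; Σzᵢ/Kᵢ = 0.8666.
Since Σzᵢ/Kᵢ < 1 the mixture is above its dew point — single vapor phase.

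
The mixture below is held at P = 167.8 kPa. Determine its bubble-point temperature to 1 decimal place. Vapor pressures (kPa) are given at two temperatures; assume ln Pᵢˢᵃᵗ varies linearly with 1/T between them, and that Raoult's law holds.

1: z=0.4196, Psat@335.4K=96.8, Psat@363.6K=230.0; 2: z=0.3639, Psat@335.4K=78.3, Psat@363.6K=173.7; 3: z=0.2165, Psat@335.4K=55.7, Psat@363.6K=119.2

T = 359.9 K

Bubble-point temperature: ΣzᵢPᵢˢᵃᵗ(T) = P. Interpolate ln Pᵢˢᵃᵗ = aᵢ + bᵢ/T.
  T = 335.4 K: ΣzᵢPᵢˢᵃᵗ = 81.17 kPa
  T = 363.6 K: ΣzᵢPᵢˢᵃᵗ = 185.52 kPa
  T = 349.5 K: ΣzᵢPᵢˢᵃᵗ = 124.75 kPa
  T = 356.6 K: ΣzᵢPᵢˢᵃᵗ = 152.94 kPa
  T = 360.1 K: ΣzᵢPᵢˢᵃᵗ = 168.60 kPa
  T = 358.4 K: ΣzᵢPᵢˢᵃᵗ = 160.84 kPa
Interpolating between 358.4 K and 360.1 K gives T ≈ 359.9 K.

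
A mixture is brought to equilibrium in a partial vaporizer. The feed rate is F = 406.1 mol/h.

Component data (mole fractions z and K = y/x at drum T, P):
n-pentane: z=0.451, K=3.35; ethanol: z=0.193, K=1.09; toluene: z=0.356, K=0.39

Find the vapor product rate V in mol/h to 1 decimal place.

V = 304.4 mol/h

Let ψ = V/F and solve Σ zᵢ(Kᵢ−1)/(1+ψ(Kᵢ−1)) = 0.
Check two-phase: ΣzᵢKᵢ = 1.860 > 1 and Σzᵢ/Kᵢ = 1.225 > 1, so g(0) = 0.860 > 0 and g(1) = -0.225 < 0.
Iterate (Newton) starting at ψ = 0.34:
  ψ = 0.340: g = 0.3320, g' = -0.982 → ψ = 0.678
  ψ = 0.678: g = 0.0547, g' = -0.757 → ψ = 0.750
Converged at ψ = 0.750.
Then V = ψ·F = 0.7495·406.1 = 304.4 mol/h and L = F − V = 101.7 mol/h.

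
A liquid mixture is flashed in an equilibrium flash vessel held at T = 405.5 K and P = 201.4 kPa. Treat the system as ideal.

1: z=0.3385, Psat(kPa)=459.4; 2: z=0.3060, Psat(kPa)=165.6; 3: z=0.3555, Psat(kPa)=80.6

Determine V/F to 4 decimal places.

V/F = 0.2914

Raoult's law: Kᵢ = Pᵢˢᵃᵗ/P = Pᵢˢᵃᵗ/201.4.
  K_1 = 459.4/201.4 = 2.281033, K_2 = 165.6/201.4 = 0.822244, K_3 = 80.6/201.4 = 0.400199
Iterate (Newton) starting at V/F = 0.65:
  V/F = 0.6500: g = -0.17437, g' = -0.5213 → V/F = 0.3155
  V/F = 0.3155: g = -0.01182, g' = -0.4871 → V/F = 0.2913
  V/F = 0.2913: g = 0.00007, g' = -0.4931 → V/F = 0.2914
Converged at V/F = 0.2914.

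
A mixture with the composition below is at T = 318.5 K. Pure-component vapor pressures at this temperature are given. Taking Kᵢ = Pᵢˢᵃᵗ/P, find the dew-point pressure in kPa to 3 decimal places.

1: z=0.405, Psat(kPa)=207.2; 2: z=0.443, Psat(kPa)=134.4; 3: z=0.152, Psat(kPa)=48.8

Pdew = 119.538 kPa

At the dew point ψ → 1, so Σzᵢ/Kᵢ = 1 with Kᵢ = Pᵢˢᵃᵗ/P ⇒ 1/P = Σzᵢ/Pᵢˢᵃᵗ.
1/P = 0.405/207.2 + 0.443/134.4 + 0.152/48.8 = 0.008366 ⇒ P = 119.538 kPa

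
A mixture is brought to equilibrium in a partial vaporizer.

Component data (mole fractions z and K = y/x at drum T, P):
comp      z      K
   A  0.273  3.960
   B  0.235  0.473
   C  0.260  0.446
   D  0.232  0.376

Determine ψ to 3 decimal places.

Newton–Raphson from ψ = 0.6:
  ψ = 0.600: g = -0.3372, g' = -0.860 → ψ = 0.208
  ψ = 0.208: g = 0.0321, g' = -1.220 → ψ = 0.234
  ψ = 0.234: g = 0.0010, g' = -1.149 → ψ = 0.235
Converged at ψ = 0.235.

ψ = 0.235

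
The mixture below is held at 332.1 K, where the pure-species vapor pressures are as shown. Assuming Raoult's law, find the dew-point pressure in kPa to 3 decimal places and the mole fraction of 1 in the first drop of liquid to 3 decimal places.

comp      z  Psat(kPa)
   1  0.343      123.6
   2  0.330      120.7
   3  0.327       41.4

Pdew = 74.584 kPa, x_1 = 0.207

At the dew point ψ → 1, so Σzᵢ/Kᵢ = 1 with Kᵢ = Pᵢˢᵃᵗ/P ⇒ 1/P = Σzᵢ/Pᵢˢᵃᵗ.
1/P = 0.343/123.6 + 0.330/120.7 + 0.327/41.4 = 0.013408 ⇒ P = 74.584 kPa
xᵢ = zᵢP/Pᵢˢᵃᵗ ⇒ x_1 = 0.343·74.584/123.6 = 0.207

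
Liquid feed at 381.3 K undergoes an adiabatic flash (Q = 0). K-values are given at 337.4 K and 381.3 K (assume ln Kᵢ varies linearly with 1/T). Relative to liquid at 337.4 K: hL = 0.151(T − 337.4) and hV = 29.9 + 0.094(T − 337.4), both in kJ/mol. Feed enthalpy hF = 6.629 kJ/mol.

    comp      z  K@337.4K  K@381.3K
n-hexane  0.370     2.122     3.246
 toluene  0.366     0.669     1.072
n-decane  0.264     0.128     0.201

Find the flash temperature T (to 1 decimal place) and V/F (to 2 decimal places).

T = 343.9 K, V/F = 0.19

Adiabatic flash: solve Rachford–Rice at each trial T, then check hF = ψ·hV(T) + (1−ψ)·hL(T).
  T = 337.4 K: K = (2.122, 0.669, 0.128), RR gives ψ = 0.094, H_out = 2.799 kJ/mol
  T = 381.3 K: K = (3.246, 1.072, 0.201), RR gives ψ = 0.573, H_out = 22.317 kJ/mol
  T = 359.4 K: K = (2.660, 0.860, 0.163), RR gives ψ = 0.378, H_out = 14.141 kJ/mol
  T = 348.4 K: K = (2.384, 0.761, 0.145), RR gives ψ = 0.251, H_out = 8.999 kJ/mol
  T = 342.9 K: K = (2.251, 0.714, 0.136), RR gives ψ = 0.177, H_out = 6.060 kJ/mol
  T = 345.6 K: K = (2.316, 0.737, 0.140), RR gives ψ = 0.214, H_out = 7.538 kJ/mol
  T = 344.2 K: K = (2.283, 0.725, 0.138), RR gives ψ = 0.195, H_out = 6.781 kJ/mol
Linear interpolation between T = 342.9 (H_out = 6.060) and T = 344.2 (H_out = 6.781) on hF = 6.629 gives T ≈ 343.9 K, at which ψ = 0.19.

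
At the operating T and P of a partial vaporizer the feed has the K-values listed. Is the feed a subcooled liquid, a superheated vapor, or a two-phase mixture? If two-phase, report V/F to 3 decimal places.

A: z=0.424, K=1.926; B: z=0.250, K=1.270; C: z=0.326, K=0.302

ΣzᵢKᵢ = 1.233; Σzᵢ/Kᵢ = 1.496.
Both exceed 1, so a two-phase solution exists.
Let ψ = V/F and solve Σ zᵢ(Kᵢ−1)/(1+ψ(Kᵢ−1)) = 0.
Newton–Raphson from ψ = 0.63:
  ψ = 0.630: g = -0.1005, g' = -0.664 → ψ = 0.479
  ψ = 0.479: g = -0.0099, g' = -0.547 → ψ = 0.461
  ψ = 0.461: g = -0.0001, g' = -0.538 → ψ = 0.460
Converged at ψ = 0.460.

two-phase, V/F = 0.460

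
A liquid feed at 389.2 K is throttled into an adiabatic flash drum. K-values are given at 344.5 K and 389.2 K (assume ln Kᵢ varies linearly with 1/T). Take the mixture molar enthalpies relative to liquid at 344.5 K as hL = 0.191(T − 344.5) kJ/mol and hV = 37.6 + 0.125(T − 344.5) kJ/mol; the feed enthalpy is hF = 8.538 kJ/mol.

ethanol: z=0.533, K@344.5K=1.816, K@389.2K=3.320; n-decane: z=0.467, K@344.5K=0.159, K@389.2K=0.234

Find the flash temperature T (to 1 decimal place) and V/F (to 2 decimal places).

T = 352.1 K, V/F = 0.19

Adiabatic flash: solve Rachford–Rice at each trial T, then check hF = ψ·hV(T) + (1−ψ)·hL(T).
  T = 344.5 K: K = (1.816, 0.159), RR gives ψ = 0.061, H_out = 2.311 kJ/mol
  T = 389.2 K: K = (3.320, 0.234), RR gives ψ = 0.495, H_out = 25.673 kJ/mol
  T = 366.9 K: K = (2.503, 0.195), RR gives ψ = 0.352, H_out = 16.977 kJ/mol
  T = 355.7 K: K = (2.143, 0.177), RR gives ψ = 0.239, H_out = 10.940 kJ/mol
  T = 350.1 K: K = (1.975, 0.168), RR gives ψ = 0.162, H_out = 7.085 kJ/mol
  T = 352.9 K: K = (2.058, 0.172), RR gives ψ = 0.202, H_out = 9.105 kJ/mol
  T = 351.5 K: K = (2.016, 0.170), RR gives ψ = 0.183, H_out = 8.121 kJ/mol
Linear interpolation between T = 351.5 (H_out = 8.121) and T = 352.9 (H_out = 9.105) on hF = 8.538 gives T ≈ 352.1 K, at which ψ = 0.19.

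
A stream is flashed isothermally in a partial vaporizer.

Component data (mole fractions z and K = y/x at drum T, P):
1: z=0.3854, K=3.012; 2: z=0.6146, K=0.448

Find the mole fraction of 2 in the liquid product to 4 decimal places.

x_2 = 0.7847

Material balance + equilibrium reduce to Σ zᵢ(Kᵢ−1)/(1+ψ(Kᵢ−1)) = 0.
g(0) = ΣzᵢKᵢ − 1 = 0.4362 and g(1) = 1 − Σzᵢ/Kᵢ = -0.4998, so a root lies in (0, 1).
Binary case is linear: z₁(K₁−1)(1+ψ(K₂−1)) + z₂(K₂−1)(1+ψ(K₁−1)) = 0
⇒ ψ = [z₁(K₁−1)+z₂(K₂−1)] / [−(K₁−1)(K₂−1)] = 0.43617/1.11062 = 0.3927
Compositions from xᵢ = zᵢ/(1+ψ(Kᵢ−1)), yᵢ = Kᵢxᵢ:
  1: x = 0.2153, y = 0.6484
  2: x = 0.7847, y = 0.3516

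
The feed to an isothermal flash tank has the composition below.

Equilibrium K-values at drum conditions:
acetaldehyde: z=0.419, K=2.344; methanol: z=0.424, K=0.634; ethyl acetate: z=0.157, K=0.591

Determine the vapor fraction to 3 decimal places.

Material balance + equilibrium reduce to Σ zᵢ(Kᵢ−1)/(1+ψ(Kᵢ−1)) = 0.
Feasibility: ΣzᵢKᵢ = 1.344, Σzᵢ/Kᵢ = 1.113 — both > 1, two phases present.
Newton–Raphson from ψ = 0.5:
  ψ = 0.500: g = 0.0661, g' = -0.397 → ψ = 0.666
  ψ = 0.666: g = 0.0035, g' = -0.360 → ψ = 0.676
Converged at ψ = 0.676.

ψ = 0.676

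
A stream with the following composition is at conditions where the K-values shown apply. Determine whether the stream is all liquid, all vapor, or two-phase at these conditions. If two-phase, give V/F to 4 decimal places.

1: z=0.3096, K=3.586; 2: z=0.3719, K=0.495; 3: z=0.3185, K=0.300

two-phase, V/F = 0.2510

ΣzᵢKᵢ = 1.3899; Σzᵢ/Kᵢ = 1.8993.
Both exceed 1, so a two-phase solution exists.
Rachford–Rice: g(ψ) = Σ zᵢ(Kᵢ−1)/(1+ψ(Kᵢ−1)) = 0.
Iterate (Newton) starting at ψ = 0.53:
  ψ = 0.5300: g = -0.27317, g' = -0.9397 → ψ = 0.2393
  ψ = 0.2393: g = 0.01312, g' = -1.1379 → ψ = 0.2508
  ψ = 0.2508: g = 0.00013, g' = -1.1157 → ψ = 0.2510
Converged at ψ = 0.2510.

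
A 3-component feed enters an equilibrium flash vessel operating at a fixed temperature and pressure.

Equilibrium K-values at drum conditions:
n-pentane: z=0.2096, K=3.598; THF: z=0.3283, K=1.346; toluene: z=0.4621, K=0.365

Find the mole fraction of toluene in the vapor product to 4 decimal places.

Let ψ = V/F and solve Σ zᵢ(Kᵢ−1)/(1+ψ(Kᵢ−1)) = 0.
g(0) = ΣzᵢKᵢ − 1 = 0.3647 and g(1) = 1 − Σzᵢ/Kᵢ = -0.5682, so a root lies in (0, 1).
Iterate (Newton) starting at ψ = 0.5:
  ψ = 0.5000: g = -0.09624, g' = -0.6962 → ψ = 0.3618
  ψ = 0.3618: g = 0.00072, g' = -0.7210 → ψ = 0.3628
Converged at ψ = 0.3628.
Compositions from xᵢ = zᵢ/(1+ψ(Kᵢ−1)), yᵢ = Kᵢxᵢ:
  n-pentane: x = 0.1079, y = 0.3882
  THF: x = 0.2917, y = 0.3926
  toluene: x = 0.6004, y = 0.2191

y_toluene = 0.2191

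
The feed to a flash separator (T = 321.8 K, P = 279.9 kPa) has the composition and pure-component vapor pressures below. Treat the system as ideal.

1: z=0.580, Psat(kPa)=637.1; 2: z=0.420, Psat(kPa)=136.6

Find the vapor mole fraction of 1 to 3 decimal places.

y_1 = 0.652

Raoult's law: Kᵢ = Pᵢˢᵃᵗ/P = Pᵢˢᵃᵗ/279.9.
  K_1 = 637.1/279.9 = 2.27617, K_2 = 136.6/279.9 = 0.48803
Rachford–Rice: g(β) = Σ zᵢ(Kᵢ−1)/(1+β(Kᵢ−1)) = 0.
g(0) = ΣzᵢKᵢ − 1 = 0.525 and g(1) = 1 − Σzᵢ/Kᵢ = -0.115, so a root lies in (0, 1).
Binary case is linear: z₁(K₁−1)(1+β(K₂−1)) + z₂(K₂−1)(1+β(K₁−1)) = 0
⇒ β = [z₁(K₁−1)+z₂(K₂−1)] / [−(K₁−1)(K₂−1)] = 0.5252/0.6534 = 0.804
Compositions from xᵢ = zᵢ/(1+β(Kᵢ−1)), yᵢ = Kᵢxᵢ:
  1: x = 0.286, y = 0.652
  2: x = 0.714, y = 0.348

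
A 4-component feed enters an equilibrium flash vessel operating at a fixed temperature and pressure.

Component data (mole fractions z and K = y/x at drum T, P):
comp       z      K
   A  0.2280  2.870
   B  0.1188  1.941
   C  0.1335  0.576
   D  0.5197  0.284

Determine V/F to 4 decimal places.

V/F = 0.1015

Material balance + equilibrium reduce to Σ zᵢ(Kᵢ−1)/(1+V/F(Kᵢ−1)) = 0.
Check two-phase: ΣzᵢKᵢ = 1.1094 > 1 and Σzᵢ/Kᵢ = 2.2023 > 1, so g(0) = 0.1094 > 0 and g(1) = -1.2023 < 0.
Newton–Raphson from V/F = 0.5:
  V/F = 0.5000: g = -0.35507, g' = -0.9466 → V/F = 0.1249
  V/F = 0.1249: g = -0.02277, g' = -0.9563 → V/F = 0.1011
  V/F = 0.1011: g = 0.00036, g' = -0.9874 → V/F = 0.1015
Converged at V/F = 0.1015.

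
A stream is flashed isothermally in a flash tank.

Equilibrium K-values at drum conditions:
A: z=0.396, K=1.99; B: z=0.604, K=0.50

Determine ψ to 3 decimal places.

ψ = 0.182

Let ψ = V/F and solve Σ zᵢ(Kᵢ−1)/(1+ψ(Kᵢ−1)) = 0.
Feasibility: ΣzᵢKᵢ = 1.090, Σzᵢ/Kᵢ = 1.407 — both > 1, two phases present.
Binary case is linear: z₁(K₁−1)(1+ψ(K₂−1)) + z₂(K₂−1)(1+ψ(K₁−1)) = 0
⇒ ψ = [z₁(K₁−1)+z₂(K₂−1)] / [−(K₁−1)(K₂−1)] = 0.0900/0.4950 = 0.182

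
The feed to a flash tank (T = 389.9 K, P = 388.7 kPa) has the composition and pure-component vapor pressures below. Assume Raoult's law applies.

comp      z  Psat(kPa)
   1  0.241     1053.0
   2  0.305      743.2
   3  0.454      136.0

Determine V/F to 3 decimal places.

V/F = 0.467

Raoult's law: Kᵢ = Pᵢˢᵃᵗ/P = Pᵢˢᵃᵗ/388.7.
  K_1 = 1053.0/388.7 = 2.70903, K_2 = 743.2/388.7 = 1.91201, K_3 = 136.0/388.7 = 0.34988
Material balance + equilibrium reduce to Σ zᵢ(Kᵢ−1)/(1+V/F(Kᵢ−1)) = 0.
g(0) = ΣzᵢKᵢ − 1 = 0.395 and g(1) = 1 − Σzᵢ/Kᵢ = -0.546, so a root lies in (0, 1).
Newton–Raphson from V/F = 0.5:
  V/F = 0.500: g = -0.0242, g' = -0.746 → V/F = 0.468
  V/F = 0.468: g = -0.0001, g' = -0.738 → V/F = 0.467
Converged at V/F = 0.467.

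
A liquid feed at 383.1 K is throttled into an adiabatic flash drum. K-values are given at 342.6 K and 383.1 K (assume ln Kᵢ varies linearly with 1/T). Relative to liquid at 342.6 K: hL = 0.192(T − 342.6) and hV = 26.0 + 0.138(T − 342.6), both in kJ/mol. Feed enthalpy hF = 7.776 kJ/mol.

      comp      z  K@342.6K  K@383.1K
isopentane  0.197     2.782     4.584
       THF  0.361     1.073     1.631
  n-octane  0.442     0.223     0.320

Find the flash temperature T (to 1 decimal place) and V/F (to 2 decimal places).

T = 355.7 K, V/F = 0.21

Adiabatic flash: solve Rachford–Rice at each trial T, then check hF = ψ·hV(T) + (1−ψ)·hL(T).
  T = 342.6 K: K = (2.782, 1.073, 0.223), RR gives ψ = 0.039, H_out = 1.025 kJ/mol
  T = 383.1 K: K = (4.584, 1.631, 0.320), RR gives ψ = 0.467, H_out = 18.886 kJ/mol
  T = 362.9 K: K = (3.623, 1.339, 0.270), RR gives ψ = 0.285, H_out = 10.992 kJ/mol
  T = 352.8 K: K = (3.189, 1.203, 0.246), RR gives ψ = 0.174, H_out = 6.376 kJ/mol
  T = 357.9 K: K = (3.405, 1.271, 0.258), RR gives ψ = 0.232, H_out = 8.778 kJ/mol
  T = 355.4 K: K = (3.298, 1.238, 0.252), RR gives ψ = 0.204, H_out = 7.620 kJ/mol
  T = 356.6 K: K = (3.349, 1.254, 0.255), RR gives ψ = 0.218, H_out = 8.180 kJ/mol
Linear interpolation between T = 355.4 (H_out = 7.620) and T = 356.6 (H_out = 8.180) on hF = 7.776 gives T ≈ 355.7 K, at which ψ = 0.21.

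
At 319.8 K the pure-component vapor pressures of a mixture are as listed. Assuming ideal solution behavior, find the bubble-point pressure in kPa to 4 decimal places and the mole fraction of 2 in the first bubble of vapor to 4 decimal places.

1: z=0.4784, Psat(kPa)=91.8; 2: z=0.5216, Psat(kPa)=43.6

Pbub = 66.6589 kPa, y_2 = 0.3412

At the bubble point ψ → 0, so ΣzᵢKᵢ = 1 with Kᵢ = Pᵢˢᵃᵗ/P ⇒ P = ΣzᵢPᵢˢᵃᵗ.
P = 0.4784·91.8 + 0.5216·43.6 = 66.6589 kPa
yᵢ = zᵢPᵢˢᵃᵗ/P ⇒ y_2 = 0.5216·43.6/66.6589 = 0.3412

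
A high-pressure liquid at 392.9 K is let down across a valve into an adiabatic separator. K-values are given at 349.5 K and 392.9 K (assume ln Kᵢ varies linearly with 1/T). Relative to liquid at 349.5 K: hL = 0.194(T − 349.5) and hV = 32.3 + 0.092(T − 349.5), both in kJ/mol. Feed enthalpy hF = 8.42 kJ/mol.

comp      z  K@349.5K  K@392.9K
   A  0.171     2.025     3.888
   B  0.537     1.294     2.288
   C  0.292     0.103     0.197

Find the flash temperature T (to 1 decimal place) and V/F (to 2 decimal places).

T = 353.0 K, V/F = 0.24

Adiabatic flash: solve Rachford–Rice at each trial T, then check hF = ψ·hV(T) + (1−ψ)·hL(T).
  T = 349.5 K: K = (2.025, 1.294, 0.103), RR gives ψ = 0.151, H_out = 4.877 kJ/mol
  T = 392.9 K: K = (3.888, 2.288, 0.197), RR gives ψ = 0.694, H_out = 27.763 kJ/mol
  T = 371.2 K: K = (2.860, 1.750, 0.145), RR gives ψ = 0.522, H_out = 19.914 kJ/mol
  T = 360.4 K: K = (2.421, 1.513, 0.123), RR gives ψ = 0.385, H_out = 14.135 kJ/mol
  T = 354.9 K: K = (2.215, 1.400, 0.113), RR gives ψ = 0.285, H_out = 10.107 kJ/mol
  T = 352.2 K: K = (2.119, 1.346, 0.108), RR gives ψ = 0.224, H_out = 7.691 kJ/mol
  T = 353.5 K: K = (2.165, 1.372, 0.110), RR gives ψ = 0.255, H_out = 8.898 kJ/mol
Linear interpolation between T = 352.2 (H_out = 7.691) and T = 353.5 (H_out = 8.898) on hF = 8.42 gives T ≈ 353.0 K, at which ψ = 0.24.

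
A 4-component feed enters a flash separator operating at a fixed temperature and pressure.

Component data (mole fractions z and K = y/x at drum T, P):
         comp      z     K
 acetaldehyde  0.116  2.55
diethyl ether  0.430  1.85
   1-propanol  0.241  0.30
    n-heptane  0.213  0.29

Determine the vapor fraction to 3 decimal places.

Material balance + equilibrium reduce to Σ zᵢ(Kᵢ−1)/(1+ψ(Kᵢ−1)) = 0.
Check two-phase: ΣzᵢKᵢ = 1.225 > 1 and Σzᵢ/Kᵢ = 1.816 > 1, so g(0) = 0.225 > 0 and g(1) = -0.816 < 0.
Newton iteration, ψ⁰ = 0.6:
  ψ = 0.600: g = -0.2191, g' = -0.888 → ψ = 0.353
  ψ = 0.353: g = -0.0287, g' = -0.700 → ψ = 0.312
Converged at ψ = 0.312.

ψ = 0.312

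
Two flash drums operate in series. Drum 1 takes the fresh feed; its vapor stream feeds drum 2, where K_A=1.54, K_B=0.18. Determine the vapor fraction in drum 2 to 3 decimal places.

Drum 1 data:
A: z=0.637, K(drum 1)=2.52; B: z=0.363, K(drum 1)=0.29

V/F (drum 2) = 0.612

Drum 1:
Binary case is linear: z₁(K₁−1)(1+ψ₁(K₂−1)) + z₂(K₂−1)(1+ψ₁(K₁−1)) = 0
⇒ ψ₁ = [z₁(K₁−1)+z₂(K₂−1)] / [−(K₁−1)(K₂−1)] = 0.7105/1.0792 = 0.658
Drum-1 compositions:
  A: x = 0.318, y = 0.802
  B: x = 0.682, y = 0.198
Drum-2 feed = drum-1 vapor: z₂ = (0.8023, 0.1977).
Drum 2:
Binary case is linear: z₁(K₁−1)(1+ψ₂(K₂−1)) + z₂(K₂−1)(1+ψ₂(K₁−1)) = 0
⇒ ψ₂ = [z₁(K₁−1)+z₂(K₂−1)] / [−(K₁−1)(K₂−1)] = 0.2712/0.4428 = 0.612
  A: x = 0.603, y = 0.929
  B: x = 0.397, y = 0.071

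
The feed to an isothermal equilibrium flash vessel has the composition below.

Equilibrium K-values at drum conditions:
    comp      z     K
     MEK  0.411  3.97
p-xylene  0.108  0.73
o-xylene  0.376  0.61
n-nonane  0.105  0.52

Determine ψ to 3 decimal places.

ψ = 0.858

Let ψ = V/F and solve Σ zᵢ(Kᵢ−1)/(1+ψ(Kᵢ−1)) = 0.
g(0) = ΣzᵢKᵢ − 1 = 0.994 and g(1) = 1 − Σzᵢ/Kᵢ = -0.070, so a root lies in (0, 1).
Newton iteration, ψ⁰ = 0.5:
  ψ = 0.500: g = 0.2090, g' = -0.728 → ψ = 0.787
  ψ = 0.787: g = 0.0360, g' = -0.520 → ψ = 0.857
  ψ = 0.857: g = 0.0007, g' = -0.501 → ψ = 0.858
Converged at ψ = 0.858.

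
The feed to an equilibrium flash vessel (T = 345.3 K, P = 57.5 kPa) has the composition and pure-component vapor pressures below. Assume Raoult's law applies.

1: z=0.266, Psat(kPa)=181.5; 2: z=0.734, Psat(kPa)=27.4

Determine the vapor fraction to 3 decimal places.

Raoult's law: Kᵢ = Pᵢˢᵃᵗ/P = Pᵢˢᵃᵗ/57.5.
  K_1 = 181.5/57.5 = 3.15652, K_2 = 27.4/57.5 = 0.47652
Newton iteration, ψ⁰ = 0.45:
  ψ = 0.450: g = -0.2115, g' = -0.663 → ψ = 0.131
  ψ = 0.131: g = 0.0349, g' = -0.984 → ψ = 0.166
  ψ = 0.166: g = 0.0013, g' = -0.911 → ψ = 0.168
Converged at ψ = 0.168.

ψ = 0.168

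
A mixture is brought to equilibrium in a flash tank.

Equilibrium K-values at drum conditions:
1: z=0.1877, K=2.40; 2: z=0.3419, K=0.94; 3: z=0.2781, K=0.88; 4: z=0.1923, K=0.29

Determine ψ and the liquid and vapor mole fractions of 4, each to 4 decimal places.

ψ = 0.1759, x_4 = 0.2197, y_4 = 0.0637

Let ψ = V/F and solve Σ zᵢ(Kᵢ−1)/(1+ψ(Kᵢ−1)) = 0.
Check two-phase: ΣzᵢKᵢ = 1.0724 > 1 and Σzᵢ/Kᵢ = 1.4211 > 1, so g(0) = 0.0724 > 0 and g(1) = -0.4211 < 0.
Newton–Raphson from ψ = 0.65:
  ψ = 0.6500: g = -0.17350, g' = -0.4412 → ψ = 0.2567
  ψ = 0.2567: g = -0.02893, g' = -0.3496 → ψ = 0.1740
  ψ = 0.1740: g = 0.00073, g' = -0.3695 → ψ = 0.1759
Converged at ψ = 0.1759.
Compositions from xᵢ = zᵢ/(1+ψ(Kᵢ−1)), yᵢ = Kᵢxᵢ:
  1: x = 0.1506, y = 0.3615
  2: x = 0.3455, y = 0.3248
  3: x = 0.2841, y = 0.2500
  4: x = 0.2197, y = 0.0637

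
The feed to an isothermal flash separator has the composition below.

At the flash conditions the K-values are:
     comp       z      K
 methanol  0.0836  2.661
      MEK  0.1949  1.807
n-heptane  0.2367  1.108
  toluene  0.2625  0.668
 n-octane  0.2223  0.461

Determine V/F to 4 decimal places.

V/F = 0.3138

Material balance + equilibrium reduce to Σ zᵢ(Kᵢ−1)/(1+V/F(Kᵢ−1)) = 0.
Check two-phase: ΣzᵢKᵢ = 1.1147 > 1 and Σzᵢ/Kᵢ = 1.2281 > 1, so g(0) = 0.1147 > 0 and g(1) = -0.2281 < 0.
Newton iteration, V/F⁰ = 0.5:
  V/F = 0.5000: g = -0.05634, g' = -0.2984 → V/F = 0.3112
  V/F = 0.3112: g = 0.00083, g' = -0.3131 → V/F = 0.3138
Converged at V/F = 0.3138.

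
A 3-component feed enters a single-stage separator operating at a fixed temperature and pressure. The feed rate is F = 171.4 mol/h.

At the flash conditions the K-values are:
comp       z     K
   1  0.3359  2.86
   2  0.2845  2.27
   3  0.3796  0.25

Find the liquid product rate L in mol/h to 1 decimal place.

L = 71.2 mol/h

Let β = V/F and solve Σ zᵢ(Kᵢ−1)/(1+β(Kᵢ−1)) = 0.
Feasibility: ΣzᵢKᵢ = 1.7014, Σzᵢ/Kᵢ = 1.7612 — both > 1, two phases present.
Newton–Raphson from β = 0.58:
  β = 0.5800: g = 0.00471, g' = -1.0900 → β = 0.5843
Converged at β = 0.5843.
Then V = β·F = 0.5843·171.4 = 100.2 mol/h and L = F − V = 71.2 mol/h.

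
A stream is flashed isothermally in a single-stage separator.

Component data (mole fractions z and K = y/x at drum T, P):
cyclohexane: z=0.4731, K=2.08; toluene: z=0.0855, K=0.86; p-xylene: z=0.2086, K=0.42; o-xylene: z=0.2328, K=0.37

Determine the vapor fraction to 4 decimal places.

Let ψ = V/F and solve Σ zᵢ(Kᵢ−1)/(1+ψ(Kᵢ−1)) = 0.
g(0) = ΣzᵢKᵢ − 1 = 0.2313 and g(1) = 1 − Σzᵢ/Kᵢ = -0.4527, so a root lies in (0, 1).
Iterate (Newton) starting at ψ = 0.5:
  ψ = 0.5000: g = -0.06560, g' = -0.5707 → ψ = 0.3851
  ψ = 0.3851: g = -0.00120, g' = -0.5545 → ψ = 0.3829
Converged at ψ = 0.3829.

ψ = 0.3829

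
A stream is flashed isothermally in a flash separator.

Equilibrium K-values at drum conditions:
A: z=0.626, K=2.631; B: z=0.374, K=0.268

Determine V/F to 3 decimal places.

V/F = 0.626

Rachford–Rice: g(V/F) = Σ zᵢ(Kᵢ−1)/(1+V/F(Kᵢ−1)) = 0.
Feasibility: ΣzᵢKᵢ = 1.747, Σzᵢ/Kᵢ = 1.633 — both > 1, two phases present.
Newton iteration, V/F⁰ = 0.54:
  V/F = 0.540: g = 0.0902, g' = -1.019 → V/F = 0.628
  V/F = 0.628: g = -0.0028, g' = -1.093 → V/F = 0.626
Converged at V/F = 0.626.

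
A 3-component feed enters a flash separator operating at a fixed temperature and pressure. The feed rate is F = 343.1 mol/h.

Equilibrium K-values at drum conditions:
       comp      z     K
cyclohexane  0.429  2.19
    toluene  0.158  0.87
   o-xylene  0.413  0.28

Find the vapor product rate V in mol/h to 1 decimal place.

V = 90.6 mol/h

Rachford–Rice: g(ψ) = Σ zᵢ(Kᵢ−1)/(1+ψ(Kᵢ−1)) = 0.
Feasibility: ΣzᵢKᵢ = 1.193, Σzᵢ/Kᵢ = 1.852 — both > 1, two phases present.
Newton–Raphson from ψ = 0.37:
  ψ = 0.370: g = -0.0725, g' = -0.694 → ψ = 0.266
  ψ = 0.266: g = -0.0010, g' = -0.681 → ψ = 0.264
Converged at ψ = 0.264.
Then V = ψ·F = 0.2641·343.1 = 90.6 mol/h and L = F − V = 252.5 mol/h.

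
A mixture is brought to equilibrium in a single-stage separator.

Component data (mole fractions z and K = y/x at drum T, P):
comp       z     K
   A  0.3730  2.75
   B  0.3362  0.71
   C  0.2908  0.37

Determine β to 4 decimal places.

β = 0.4457

Rachford–Rice: g(β) = Σ zᵢ(Kᵢ−1)/(1+β(Kᵢ−1)) = 0.
Feasibility: ΣzᵢKᵢ = 1.3720, Σzᵢ/Kᵢ = 1.3951 — both > 1, two phases present.
Newton–Raphson from β = 0.48:
  β = 0.4800: g = -0.02113, g' = -0.6127 → β = 0.4455
  β = 0.4455: g = 0.00013, g' = -0.6210 → β = 0.4457
Converged at β = 0.4457.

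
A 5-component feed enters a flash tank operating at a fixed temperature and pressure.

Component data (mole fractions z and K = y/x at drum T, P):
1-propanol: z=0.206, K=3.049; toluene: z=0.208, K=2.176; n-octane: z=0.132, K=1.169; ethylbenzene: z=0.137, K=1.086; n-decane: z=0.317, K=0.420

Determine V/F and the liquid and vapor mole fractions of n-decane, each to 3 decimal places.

V/F = 0.753, x_n-decane = 0.563, y_n-decane = 0.236

Material balance + equilibrium reduce to Σ zᵢ(Kᵢ−1)/(1+V/F(Kᵢ−1)) = 0.
Feasibility: ΣzᵢKᵢ = 1.517, Σzᵢ/Kᵢ = 1.157 — both > 1, two phases present.
Newton–Raphson from V/F = 0.5:
  V/F = 0.500: g = 0.1354, g' = -0.541 → V/F = 0.750
  V/F = 0.750: g = 0.0016, g' = -0.554 → V/F = 0.753
Converged at V/F = 0.753.
Compositions from xᵢ = zᵢ/(1+V/F(Kᵢ−1)), yᵢ = Kᵢxᵢ:
  1-propanol: x = 0.081, y = 0.247
  toluene: x = 0.110, y = 0.240
  n-octane: x = 0.117, y = 0.137
  ethylbenzene: x = 0.129, y = 0.140
  n-decane: x = 0.563, y = 0.236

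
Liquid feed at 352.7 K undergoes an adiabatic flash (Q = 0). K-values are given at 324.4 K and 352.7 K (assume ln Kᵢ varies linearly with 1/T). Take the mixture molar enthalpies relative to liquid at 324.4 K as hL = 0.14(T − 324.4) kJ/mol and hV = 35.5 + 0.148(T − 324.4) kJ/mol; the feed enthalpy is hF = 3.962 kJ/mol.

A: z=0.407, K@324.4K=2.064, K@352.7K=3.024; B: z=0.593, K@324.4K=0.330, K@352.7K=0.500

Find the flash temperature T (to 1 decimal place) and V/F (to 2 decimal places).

Adiabatic flash: solve Rachford–Rice at each trial T, then check hF = ψ·hV(T) + (1−ψ)·hL(T).
  T = 324.4 K: K = (2.064, 0.330), RR gives ψ = 0.050, H_out = 1.780 kJ/mol
  T = 352.7 K: K = (3.024, 0.500), RR gives ψ = 0.521, H_out = 22.576 kJ/mol
  T = 338.5 K: K = (2.517, 0.409), RR gives ψ = 0.298, H_out = 12.593 kJ/mol
  T = 331.4 K: K = (2.282, 0.368), RR gives ψ = 0.182, H_out = 7.440 kJ/mol
  T = 327.9 K: K = (2.172, 0.349), RR gives ψ = 0.119, H_out = 4.711 kJ/mol
  T = 326.1 K: K = (2.116, 0.339), RR gives ψ = 0.084, H_out = 3.233 kJ/mol
Linear interpolation between T = 326.1 (H_out = 3.233) and T = 327.9 (H_out = 4.711) on hF = 3.962 gives T ≈ 327.0 K, at which ψ = 0.10.

T = 327.0 K, V/F = 0.10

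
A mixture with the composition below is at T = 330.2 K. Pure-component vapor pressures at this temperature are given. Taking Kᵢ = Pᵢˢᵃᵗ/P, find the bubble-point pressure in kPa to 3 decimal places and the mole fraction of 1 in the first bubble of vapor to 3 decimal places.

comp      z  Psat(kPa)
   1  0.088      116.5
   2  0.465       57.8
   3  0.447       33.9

At the bubble point ψ → 0, so ΣzᵢKᵢ = 1 with Kᵢ = Pᵢˢᵃᵗ/P ⇒ P = ΣzᵢPᵢˢᵃᵗ.
P = 0.088·116.5 + 0.465·57.8 + 0.447·33.9 = 52.282 kPa
yᵢ = zᵢPᵢˢᵃᵗ/P ⇒ y_1 = 0.088·116.5/52.282 = 0.196

Pbub = 52.282 kPa, y_1 = 0.196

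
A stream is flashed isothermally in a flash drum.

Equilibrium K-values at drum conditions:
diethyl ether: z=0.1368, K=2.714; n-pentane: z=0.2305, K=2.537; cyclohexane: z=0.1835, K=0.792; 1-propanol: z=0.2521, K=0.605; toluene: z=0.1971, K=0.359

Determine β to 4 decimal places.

Material balance + equilibrium reduce to Σ zᵢ(Kᵢ−1)/(1+β(Kᵢ−1)) = 0.
g(0) = ΣzᵢKᵢ − 1 = 0.3247 and g(1) = 1 − Σzᵢ/Kᵢ = -0.3387, so a root lies in (0, 1).
Newton–Raphson from β = 0.48:
  β = 0.4800: g = -0.01526, g' = -0.5399 → β = 0.4517
  β = 0.4517: g = 0.00008, g' = -0.5457 → β = 0.4519
Converged at β = 0.4519.

β = 0.4519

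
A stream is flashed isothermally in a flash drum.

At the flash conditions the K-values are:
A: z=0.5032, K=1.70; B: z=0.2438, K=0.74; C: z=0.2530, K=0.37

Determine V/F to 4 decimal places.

Newton iteration, V/F⁰ = 0.5:
  V/F = 0.5000: g = -0.04463, g' = -0.3711 → V/F = 0.3797
  V/F = 0.3797: g = -0.00157, g' = -0.3477 → V/F = 0.3752
Converged at V/F = 0.3752.

V/F = 0.3752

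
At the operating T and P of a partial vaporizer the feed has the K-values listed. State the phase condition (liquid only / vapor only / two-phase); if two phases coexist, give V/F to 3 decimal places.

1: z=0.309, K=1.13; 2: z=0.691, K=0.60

ΣzᵢKᵢ = 0.764; Σzᵢ/Kᵢ = 1.425.
Since ΣzᵢKᵢ < 1 the mixture is below its bubble point — single liquid phase.

liquid only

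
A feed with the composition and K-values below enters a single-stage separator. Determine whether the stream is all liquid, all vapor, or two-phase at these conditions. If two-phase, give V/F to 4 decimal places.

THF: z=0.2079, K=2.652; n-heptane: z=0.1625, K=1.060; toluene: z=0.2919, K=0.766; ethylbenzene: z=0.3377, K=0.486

two-phase, V/F = 0.2060

ΣzᵢKᵢ = 1.1113; Σzᵢ/Kᵢ = 1.3076.
Both exceed 1, so a two-phase solution exists.
Material balance + equilibrium reduce to Σ zᵢ(Kᵢ−1)/(1+ψ(Kᵢ−1)) = 0.
Newton–Raphson from ψ = 0.5:
  ψ = 0.5000: g = -0.11342, g' = -0.3528 → ψ = 0.1786
  ψ = 0.1786: g = 0.01247, g' = -0.4645 → ψ = 0.2054
  ψ = 0.2054: g = 0.00025, g' = -0.4460 → ψ = 0.2060
Converged at ψ = 0.2060.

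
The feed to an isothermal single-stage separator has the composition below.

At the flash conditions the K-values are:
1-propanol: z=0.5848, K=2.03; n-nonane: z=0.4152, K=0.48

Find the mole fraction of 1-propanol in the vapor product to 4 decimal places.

Newton–Raphson from ψ = 0.5:
  ψ = 0.5000: g = 0.10582, g' = -0.4753 → ψ = 0.7226
  ψ = 0.7226: g = -0.00055, g' = -0.4920 → ψ = 0.7215
Converged at ψ = 0.7215.
Compositions from xᵢ = zᵢ/(1+ψ(Kᵢ−1)), yᵢ = Kᵢxᵢ:
  1-propanol: x = 0.3355, y = 0.6810
  n-nonane: x = 0.6645, y = 0.3190

y_1-propanol = 0.6810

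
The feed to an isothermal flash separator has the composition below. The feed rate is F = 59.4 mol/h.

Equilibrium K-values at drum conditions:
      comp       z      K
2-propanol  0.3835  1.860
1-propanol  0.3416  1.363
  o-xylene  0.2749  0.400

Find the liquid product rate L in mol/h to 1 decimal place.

Newton iteration, ψ⁰ = 0.5:
  ψ = 0.5000: g = 0.09996, g' = -0.3729 → ψ = 0.7680
  ψ = 0.7680: g = -0.01033, g' = -0.4708 → ψ = 0.7461
  ψ = 0.7461: g = -0.00015, g' = -0.4575 → ψ = 0.7458
Converged at ψ = 0.7458.
Then V = ψ·F = 0.7458·59.4 = 44.3 mol/h and L = F − V = 15.1 mol/h.

L = 15.1 mol/h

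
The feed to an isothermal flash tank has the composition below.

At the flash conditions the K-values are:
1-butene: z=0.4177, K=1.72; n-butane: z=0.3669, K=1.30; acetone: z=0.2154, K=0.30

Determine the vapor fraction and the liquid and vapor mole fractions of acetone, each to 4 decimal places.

ψ = 0.6909, x_acetone = 0.4172, y_acetone = 0.1251

Material balance + equilibrium reduce to Σ zᵢ(Kᵢ−1)/(1+ψ(Kᵢ−1)) = 0.
Check two-phase: ΣzᵢKᵢ = 1.2600 > 1 and Σzᵢ/Kᵢ = 1.2431 > 1, so g(0) = 0.2600 > 0 and g(1) = -0.2431 < 0.
Newton–Raphson from ψ = 0.5:
  ψ = 0.5000: g = 0.08488, g' = -0.3919 → ψ = 0.7166
  ψ = 0.7166: g = -0.01357, g' = -0.5415 → ψ = 0.6916
  ψ = 0.6916: g = -0.00033, g' = -0.5157 → ψ = 0.6909
Converged at ψ = 0.6909.
Compositions from xᵢ = zᵢ/(1+ψ(Kᵢ−1)), yᵢ = Kᵢxᵢ:
  1-butene: x = 0.2789, y = 0.4798
  n-butane: x = 0.3039, y = 0.3951
  acetone: x = 0.4172, y = 0.1251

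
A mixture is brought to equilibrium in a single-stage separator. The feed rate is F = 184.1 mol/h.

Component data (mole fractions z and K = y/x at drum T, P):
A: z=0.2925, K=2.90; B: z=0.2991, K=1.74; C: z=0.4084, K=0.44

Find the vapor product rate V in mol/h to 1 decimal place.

V = 131.3 mol/h

Let ψ = V/F and solve Σ zᵢ(Kᵢ−1)/(1+ψ(Kᵢ−1)) = 0.
Feasibility: ΣzᵢKᵢ = 1.5484, Σzᵢ/Kᵢ = 1.2009 — both > 1, two phases present.
Iterate (Newton) starting at ψ = 0.5:
  ψ = 0.5000: g = 0.12891, g' = -0.6120 → ψ = 0.7106
  ψ = 0.7106: g = 0.00164, g' = -0.6149 → ψ = 0.7133
Converged at ψ = 0.7133.
Then V = ψ·F = 0.7133·184.1 = 131.3 mol/h and L = F − V = 52.8 mol/h.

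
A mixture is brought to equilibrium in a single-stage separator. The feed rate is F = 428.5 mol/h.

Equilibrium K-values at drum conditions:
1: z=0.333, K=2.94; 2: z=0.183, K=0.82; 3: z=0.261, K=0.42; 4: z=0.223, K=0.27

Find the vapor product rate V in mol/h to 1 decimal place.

V = 119.3 mol/h

Rachford–Rice: g(V/F) = Σ zᵢ(Kᵢ−1)/(1+V/F(Kᵢ−1)) = 0.
g(0) = ΣzᵢKᵢ − 1 = 0.299 and g(1) = 1 − Σzᵢ/Kᵢ = -0.784, so a root lies in (0, 1).
Newton–Raphson from V/F = 0.5:
  V/F = 0.500: g = -0.1778, g' = -0.799 → V/F = 0.277
  V/F = 0.277: g = 0.0008, g' = -0.848 → V/F = 0.278
Converged at V/F = 0.278.
Then V = V/F·F = 0.2783·428.5 = 119.3 mol/h and L = F − V = 309.2 mol/h.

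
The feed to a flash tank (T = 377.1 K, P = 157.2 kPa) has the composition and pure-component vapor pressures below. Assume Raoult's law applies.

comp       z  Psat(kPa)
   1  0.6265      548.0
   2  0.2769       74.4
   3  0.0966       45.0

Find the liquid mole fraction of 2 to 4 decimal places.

Raoult's law: Kᵢ = Pᵢˢᵃᵗ/P = Pᵢˢᵃᵗ/157.2.
  K_1 = 548.0/157.2 = 3.486005, K_2 = 74.4/157.2 = 0.473282, K_3 = 45.0/157.2 = 0.286260
Newton–Raphson from β = 0.62:
  β = 0.6200: g = 0.27261, g' = -0.9273 → β = 0.9140
  β = 0.9140: g = -0.00360, g' = -1.0545 → β = 0.9106
Converged at β = 0.9106.
Compositions from xᵢ = zᵢ/(1+β(Kᵢ−1)), yᵢ = Kᵢxᵢ:
  1: x = 0.1920, y = 0.6692
  2: x = 0.5321, y = 0.2518
  3: x = 0.2759, y = 0.0790

x_2 = 0.5321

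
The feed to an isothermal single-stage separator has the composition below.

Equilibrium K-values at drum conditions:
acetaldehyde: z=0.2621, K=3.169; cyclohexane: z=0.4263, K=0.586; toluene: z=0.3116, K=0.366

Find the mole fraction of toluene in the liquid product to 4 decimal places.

x_toluene = 0.3504

Let ψ = V/F and solve Σ zᵢ(Kᵢ−1)/(1+ψ(Kᵢ−1)) = 0.
g(0) = ΣzᵢKᵢ − 1 = 0.1945 and g(1) = 1 − Σzᵢ/Kᵢ = -0.6615, so a root lies in (0, 1).
Newton iteration, ψ⁰ = 0.5:
  ψ = 0.5000: g = -0.23908, g' = -0.6685 → ψ = 0.1423
  ψ = 0.1423: g = 0.02969, g' = -0.9537 → ψ = 0.1735
  ψ = 0.1735: g = 0.00096, g' = -0.8939 → ψ = 0.1745
Converged at ψ = 0.1745.
Compositions from xᵢ = zᵢ/(1+ψ(Kᵢ−1)), yᵢ = Kᵢxᵢ:
  acetaldehyde: x = 0.1901, y = 0.6025
  cyclohexane: x = 0.4595, y = 0.2693
  toluene: x = 0.3504, y = 0.1282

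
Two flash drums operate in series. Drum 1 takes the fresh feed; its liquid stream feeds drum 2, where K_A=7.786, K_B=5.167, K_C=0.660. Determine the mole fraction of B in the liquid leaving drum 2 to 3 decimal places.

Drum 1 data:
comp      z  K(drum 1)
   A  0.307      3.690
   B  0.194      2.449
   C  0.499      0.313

Drum 1:
Iterate (Newton) starting at ψ₁ = 0.5:
  ψ₁ = 0.500: g = -0.0070, g' = -1.087 → ψ₁ = 0.494
Converged at ψ₁ = 0.494.
Drum-1 compositions:
  A: x = 0.132, y = 0.487
  B: x = 0.113, y = 0.277
  C: x = 0.755, y = 0.236
Drum-2 feed = drum-1 liquid: z₂ = (0.1319, 0.1131, 0.7550).
Drum 2:
Let ψ₂ = V/F and solve Σ zᵢ(Kᵢ−1)/(1+ψ₂(Kᵢ−1)) = 0.
g(0) = ΣzᵢKᵢ − 1 = 1.110 and g(1) = 1 − Σzᵢ/Kᵢ = -0.183, so a root lies in (0, 1).
Newton–Raphson from ψ₂ = 0.58:
  ψ₂ = 0.580: g = -0.0005, g' = -0.553 → ψ₂ = 0.579
Converged at ψ₂ = 0.579.
  A: x = 0.027, y = 0.208
  B: x = 0.033, y = 0.171
  C: x = 0.940, y = 0.620

x_B (drum 2) = 0.033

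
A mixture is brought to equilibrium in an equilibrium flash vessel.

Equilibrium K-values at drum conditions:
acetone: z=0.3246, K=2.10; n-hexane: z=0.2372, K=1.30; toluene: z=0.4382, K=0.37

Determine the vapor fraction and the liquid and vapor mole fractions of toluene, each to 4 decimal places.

Let ψ = V/F and solve Σ zᵢ(Kᵢ−1)/(1+ψ(Kᵢ−1)) = 0.
g(0) = ΣzᵢKᵢ − 1 = 0.1522 and g(1) = 1 − Σzᵢ/Kᵢ = -0.5214, so a root lies in (0, 1).
Iterate (Newton) starting at ψ = 0.5:
  ψ = 0.5000: g = -0.11078, g' = -0.5503 → ψ = 0.2987
  ψ = 0.2987: g = -0.00599, g' = -0.5044 → ψ = 0.2868
Converged at ψ = 0.2868.
Compositions from xᵢ = zᵢ/(1+ψ(Kᵢ−1)), yᵢ = Kᵢxᵢ:
  acetone: x = 0.2468, y = 0.5182
  n-hexane: x = 0.2184, y = 0.2839
  toluene: x = 0.5348, y = 0.1979

ψ = 0.2868, x_toluene = 0.5348, y_toluene = 0.1979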